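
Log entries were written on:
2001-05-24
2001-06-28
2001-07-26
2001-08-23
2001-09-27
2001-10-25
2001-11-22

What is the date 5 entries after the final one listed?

2002-04-25

Gaps: 35, 28, 28, 35, 28, 28 days — a mix of 28 and 35. Every date is a Thursday.
Each is the 4th Thursday of its month.
December 2001 — 4th Thursday is 2001-12-27.
January 2002 — 4th Thursday is 2002-01-24.
4th Thursday of February 2002: 2002-02-28.
4th Thursday of March 2002: 2002-03-28.
4th Thursday of April 2002: 2002-04-25.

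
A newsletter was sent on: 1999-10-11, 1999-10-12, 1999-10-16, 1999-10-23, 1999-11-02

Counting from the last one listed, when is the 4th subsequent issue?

Intervals are 1, 4, 7, 10 days — an arithmetic progression with common difference 3.
Next gap: 13 days. 1999-11-02 + 13 days = 1999-11-15.
Next gap: 16 days. 1999-11-15 + 16 days = 1999-12-01.
Next gap: 19 days. 1999-12-01 + 19 days = 1999-12-20.
Next gap: 22 days. 1999-12-20 + 22 days = 2000-01-11.

2000-01-11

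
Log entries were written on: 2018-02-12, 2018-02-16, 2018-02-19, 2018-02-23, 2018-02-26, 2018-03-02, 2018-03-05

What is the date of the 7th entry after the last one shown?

Gaps: 4, 3, 4, 3, 4, 3 days — not constant, but cyclic with period 2.
The events fall on every Monday and Friday.
Next Friday: 2018-03-09.
Next Monday: 2018-03-12.
Next Friday: 2018-03-16.
Next Monday: 2018-03-19.
The following Friday is 2018-03-23.
The following Monday is 2018-03-26.
Next Friday: 2018-03-30.

2018-03-30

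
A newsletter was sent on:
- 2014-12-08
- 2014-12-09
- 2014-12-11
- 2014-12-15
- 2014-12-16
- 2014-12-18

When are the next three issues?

2014-12-22, 2014-12-23, 2014-12-25

Gaps: 1, 2, 4, 1, 2 days — not constant, but cyclic with period 3.
The events fall on every Monday, Tuesday and Thursday.
Next Monday: 2014-12-22.
The following Tuesday is 2014-12-23.
Next Thursday: 2014-12-25.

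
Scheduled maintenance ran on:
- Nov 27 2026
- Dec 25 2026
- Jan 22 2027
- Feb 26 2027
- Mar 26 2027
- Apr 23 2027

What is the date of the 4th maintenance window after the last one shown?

Aug 27 2027

These are Fridays at 28- or 35-day spacing (28, 28, 35, 28, 28).
The pattern: 4th Friday of the month.
4th Friday of May 2027: May 28 2027.
4th Friday of June 2027: Jun 25 2027.
4th Friday of July 2027: Jul 23 2027.
August 2027 — 4th Friday is Aug 27 2027.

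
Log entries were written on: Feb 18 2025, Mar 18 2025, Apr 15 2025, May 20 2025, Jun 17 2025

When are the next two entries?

Jul 15 2025, Aug 19 2025

Gaps: 28, 28, 35, 28 days — a mix of 28 and 35. Every date is a Tuesday.
Each is the 3rd Tuesday of its month.
3rd Tuesday of July 2025: Jul 15 2025.
3rd Tuesday of August 2025: Aug 19 2025.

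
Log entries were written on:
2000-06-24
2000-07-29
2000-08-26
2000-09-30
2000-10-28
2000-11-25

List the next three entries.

2000-12-30, 2001-01-27, 2001-02-24

Every date is a Saturday; gaps 35, 28, 35, 28, 28 days.
Each is the last Saturday of its month (at least one falls on the 29th or later, ruling out '4th Saturday').
December 2000 ends with Saturday 2000-12-30.
Last Saturday of January 2001: 2001-01-27.
Last Saturday of February 2001: 2001-02-24.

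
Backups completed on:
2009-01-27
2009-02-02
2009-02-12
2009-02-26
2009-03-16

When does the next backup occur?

2009-04-07

The spacing grows by 4 each time: 6, 10, 14, 18 days.
Next gap: 22 days. 2009-03-16 + 22 days = 2009-04-07.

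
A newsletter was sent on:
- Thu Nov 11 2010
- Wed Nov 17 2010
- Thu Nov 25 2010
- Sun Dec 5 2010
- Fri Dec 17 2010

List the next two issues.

Fri Dec 31 2010, Sun Jan 16 2011

Intervals are 6, 8, 10, 12 days — an arithmetic progression with common difference 2.
Next gap: 14 days. Fri Dec 17 2010 + 14 days = Fri Dec 31 2010.
Next gap: 16 days. Fri Dec 31 2010 + 16 days = Sun Jan 16 2011.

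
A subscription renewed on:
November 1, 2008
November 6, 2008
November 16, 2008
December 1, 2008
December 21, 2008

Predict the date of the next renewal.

January 15, 2009

The spacing grows by 5 each time: 5, 10, 15, 20 days.
Next gap: 25 days. December 21, 2008 + 25 days = January 15, 2009.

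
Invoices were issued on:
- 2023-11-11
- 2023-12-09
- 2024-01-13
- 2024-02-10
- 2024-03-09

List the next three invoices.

2024-04-13, 2024-05-11, 2024-06-08

These are Saturdays at 28- or 35-day spacing (28, 35, 28, 28).
The pattern: 2nd Saturday of the month.
April 2024 — 2nd Saturday is 2024-04-13.
2nd Saturday of May 2024: 2024-05-11.
2nd Saturday of June 2024: 2024-06-08.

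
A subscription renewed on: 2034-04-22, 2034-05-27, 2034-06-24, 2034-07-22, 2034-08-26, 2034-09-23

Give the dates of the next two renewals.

2034-10-28, 2034-11-25

Gaps: 35, 28, 28, 35, 28 days — a mix of 28 and 35. Every date is a Saturday.
Each is the 4th Saturday of its month.
4th Saturday of October 2034: 2034-10-28.
November 2034 — 4th Saturday is 2034-11-25.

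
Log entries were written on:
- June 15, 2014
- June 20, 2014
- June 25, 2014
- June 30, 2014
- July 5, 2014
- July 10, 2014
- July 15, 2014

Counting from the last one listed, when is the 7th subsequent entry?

August 19, 2014

The spacing is 5, 5, 5, 5, 5, 5 days — always 5 days.
July 15, 2014 + 5 days = July 20, 2014.
July 20, 2014 + 5 days = July 25, 2014.
July 25, 2014 + 5 days = July 30, 2014.
July 30, 2014 + 5 days = August 4, 2014.
August 4, 2014 + 5 days = August 9, 2014.
August 9, 2014 + 5 days = August 14, 2014.
August 14, 2014 + 5 days = August 19, 2014.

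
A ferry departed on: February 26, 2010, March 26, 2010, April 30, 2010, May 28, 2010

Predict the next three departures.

Every date is a Friday; gaps 28, 35, 28 days.
Each is the last Friday of its month (at least one falls on the 29th or later, ruling out '4th Friday').
June 2010 ends with Friday June 25, 2010.
July 2010 ends with Friday July 30, 2010.
August 2010 ends with Friday August 27, 2010.

June 25, 2010; July 30, 2010; August 27, 2010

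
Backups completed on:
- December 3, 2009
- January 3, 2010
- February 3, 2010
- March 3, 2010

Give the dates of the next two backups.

Each date is the 3rd; the gaps (31, 31, 28) track the month lengths.
The rule is the 3rd of each month.
Next: April 2010 → April 3, 2010.
Next: May 2010 → May 3, 2010.

April 3, 2010; May 3, 2010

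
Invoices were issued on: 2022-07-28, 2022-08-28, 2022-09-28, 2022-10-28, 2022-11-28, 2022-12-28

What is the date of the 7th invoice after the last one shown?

2023-07-28

The day-of-month is always 28 (31, 31, 30, 31, 30 days between events).
So this recurs on the 28th of each month.
Next: January 2023 → 2023-01-28.
February 2023: 2023-02-28.
March 2023: 2023-03-28.
Next: April 2023 → 2023-04-28.
Next: May 2023 → 2023-05-28.
June 2023: 2023-06-28.
July 2023: 2023-07-28.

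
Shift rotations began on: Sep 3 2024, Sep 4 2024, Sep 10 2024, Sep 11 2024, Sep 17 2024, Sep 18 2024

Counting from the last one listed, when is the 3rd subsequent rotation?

Every event lands on a Tuesday or Wednesday (gaps cycle 1, 6, 1, 6, 1).
So the schedule is: every Tuesday and Wednesday.
Next Tuesday: Sep 24 2024.
The following Wednesday is Sep 25 2024.
Next Tuesday: Oct 1 2024.

Oct 1 2024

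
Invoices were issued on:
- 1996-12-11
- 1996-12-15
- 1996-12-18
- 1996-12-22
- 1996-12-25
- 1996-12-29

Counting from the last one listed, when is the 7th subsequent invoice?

1997-01-22

Every event lands on a Wednesday or Sunday (gaps cycle 4, 3, 4, 3, 4).
So the schedule is: every Wednesday and Sunday.
The following Wednesday is 1997-01-01.
Next Sunday: 1997-01-05.
The following Wednesday is 1997-01-08.
Next Sunday: 1997-01-12.
The following Wednesday is 1997-01-15.
The following Sunday is 1997-01-19.
Next Wednesday: 1997-01-22.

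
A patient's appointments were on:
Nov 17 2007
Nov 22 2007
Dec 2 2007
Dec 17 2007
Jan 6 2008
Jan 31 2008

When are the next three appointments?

Mar 1 2008, Apr 5 2008, May 15 2008

The spacing grows by 5 each time: 5, 10, 15, 20, 25 days.
Next gap: 30 days. Jan 31 2008 + 30 days = Mar 1 2008.
Next gap: 35 days. Mar 1 2008 + 35 days = Apr 5 2008.
Next gap: 40 days. Apr 5 2008 + 40 days = May 15 2008.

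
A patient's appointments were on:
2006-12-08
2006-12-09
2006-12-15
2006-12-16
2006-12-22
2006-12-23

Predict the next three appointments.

2006-12-29, 2006-12-30, 2007-01-05

Gaps: 1, 6, 1, 6, 1 days — not constant, but cyclic with period 2.
The events fall on every Friday and Saturday.
Next Friday: 2006-12-29.
Next Saturday: 2006-12-30.
The following Friday is 2007-01-05.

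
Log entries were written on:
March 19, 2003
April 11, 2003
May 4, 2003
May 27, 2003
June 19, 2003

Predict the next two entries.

July 12, 2003; August 4, 2003

Every event comes 23 days after the last (23, 23, 23, 23).
June 19, 2003 + 23 days = July 12, 2003.
July 12, 2003 + 23 days = August 4, 2003.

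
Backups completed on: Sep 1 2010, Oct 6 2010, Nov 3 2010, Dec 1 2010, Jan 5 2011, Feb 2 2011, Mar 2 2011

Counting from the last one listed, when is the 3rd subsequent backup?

Jun 1 2011

Gaps: 35, 28, 28, 35, 28, 28 days — a mix of 28 and 35. Every date is a Wednesday.
Each is the 1st Wednesday of its month.
1st Wednesday of April 2011: Apr 6 2011.
1st Wednesday of May 2011: May 4 2011.
1st Wednesday of June 2011: Jun 1 2011.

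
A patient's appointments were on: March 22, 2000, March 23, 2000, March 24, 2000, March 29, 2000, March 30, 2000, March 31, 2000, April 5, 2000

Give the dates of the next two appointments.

Gaps: 1, 1, 5, 1, 1, 5 days — not constant, but cyclic with period 3.
The events fall on every Wednesday, Thursday and Friday.
Next Thursday: April 6, 2000.
Next Friday: April 7, 2000.

April 6, 2000; April 7, 2000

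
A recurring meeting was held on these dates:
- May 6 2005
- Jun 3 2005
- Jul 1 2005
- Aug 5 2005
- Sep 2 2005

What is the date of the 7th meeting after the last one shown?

These are Fridays at 28- or 35-day spacing (28, 28, 35, 28).
The pattern: 1st Friday of the month.
October 2005 — 1st Friday is Oct 7 2005.
1st Friday of November 2005: Nov 4 2005.
1st Friday of December 2005: Dec 2 2005.
1st Friday of January 2006: Jan 6 2006.
1st Friday of February 2006: Feb 3 2006.
March 2006 — 1st Friday is Mar 3 2006.
1st Friday of April 2006: Apr 7 2006.

Apr 7 2006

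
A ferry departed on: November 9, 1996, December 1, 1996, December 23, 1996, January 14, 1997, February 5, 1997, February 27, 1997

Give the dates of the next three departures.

Every event comes 22 days after the last (22, 22, 22, 22, 22).
February 27, 1997 + 22 days = March 21, 1997.
March 21, 1997 + 22 days = April 12, 1997.
April 12, 1997 + 22 days = May 4, 1997.

March 21, 1997; April 12, 1997; May 4, 1997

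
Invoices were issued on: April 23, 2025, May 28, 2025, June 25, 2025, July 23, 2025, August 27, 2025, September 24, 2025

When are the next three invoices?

Gaps: 35, 28, 28, 35, 28 days — a mix of 28 and 35. Every date is a Wednesday.
Each is the 4th Wednesday of its month.
October 2025 — 4th Wednesday is October 22, 2025.
November 2025 — 4th Wednesday is November 26, 2025.
December 2025 — 4th Wednesday is December 24, 2025.

October 22, 2025; November 26, 2025; December 24, 2025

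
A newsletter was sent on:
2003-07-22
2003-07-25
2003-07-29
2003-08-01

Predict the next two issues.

Gaps: 3, 4, 3 days — not constant, but cyclic with period 2.
The events fall on every Tuesday and Friday.
The following Tuesday is 2003-08-05.
The following Friday is 2003-08-08.

2003-08-05, 2003-08-08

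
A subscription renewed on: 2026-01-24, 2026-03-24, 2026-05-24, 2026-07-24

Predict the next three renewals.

Gaps: 59, 61, 61 days — not constant. Every event is on the 24th of the month.
Pattern: the 24th of every 2 months.
September 2026: 2026-09-24.
Next: November 2026 → 2026-11-24.
Next: January 2027 → 2027-01-24.

2026-09-24, 2026-11-24, 2027-01-24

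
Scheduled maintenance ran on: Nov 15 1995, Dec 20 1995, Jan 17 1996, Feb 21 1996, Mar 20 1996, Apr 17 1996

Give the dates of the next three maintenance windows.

May 15 1996, Jun 19 1996, Jul 17 1996

These are Wednesdays at 28- or 35-day spacing (35, 28, 35, 28, 28).
The pattern: 3rd Wednesday of the month.
May 1996 — 3rd Wednesday is May 15 1996.
June 1996 — 3rd Wednesday is Jun 19 1996.
3rd Wednesday of July 1996: Jul 17 1996.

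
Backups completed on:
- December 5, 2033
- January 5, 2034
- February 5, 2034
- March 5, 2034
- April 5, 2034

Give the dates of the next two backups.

Gaps: 31, 31, 28, 31 days — not constant. Every event is on the 5th of the month.
Pattern: the 5th of each month.
May 2034: May 5, 2034.
Next: June 2034 → June 5, 2034.

May 5, 2034; June 5, 2034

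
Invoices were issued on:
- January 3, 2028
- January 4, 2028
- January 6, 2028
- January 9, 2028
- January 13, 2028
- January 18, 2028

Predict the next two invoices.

Gaps: 1, 2, 3, 4, 5 days — each gap is 1 larger than the previous one.
Next gap: 6 days. January 18, 2028 + 6 days = January 24, 2028.
Next gap: 7 days. January 24, 2028 + 7 days = January 31, 2028.

January 24, 2028; January 31, 2028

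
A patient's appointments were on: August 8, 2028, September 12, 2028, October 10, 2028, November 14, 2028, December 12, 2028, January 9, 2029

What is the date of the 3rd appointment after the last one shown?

All dates are Tuesdays, 35, 28, 35, 28, 28 days apart.
Specifically, the 2nd Tuesday of each month.
2nd Tuesday of February 2029: February 13, 2029.
March 2029 — 2nd Tuesday is March 13, 2029.
April 2029 — 2nd Tuesday is April 10, 2029.

April 10, 2029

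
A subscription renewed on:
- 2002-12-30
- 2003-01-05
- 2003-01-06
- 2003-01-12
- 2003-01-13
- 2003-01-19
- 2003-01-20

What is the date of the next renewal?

2003-01-26

Gaps: 6, 1, 6, 1, 6, 1 days — not constant, but cyclic with period 2.
The events fall on every Monday and Sunday.
Next Sunday: 2003-01-26.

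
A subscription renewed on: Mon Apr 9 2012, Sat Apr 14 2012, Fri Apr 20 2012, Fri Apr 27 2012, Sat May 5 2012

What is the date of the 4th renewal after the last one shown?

Sat Jun 16 2012

Intervals are 5, 6, 7, 8 days — an arithmetic progression with common difference 1.
Next gap: 9 days. Sat May 5 2012 + 9 days = Mon May 14 2012.
Next gap: 10 days. Mon May 14 2012 + 10 days = Thu May 24 2012.
Next gap: 11 days. Thu May 24 2012 + 11 days = Mon Jun 4 2012.
Next gap: 12 days. Mon Jun 4 2012 + 12 days = Sat Jun 16 2012.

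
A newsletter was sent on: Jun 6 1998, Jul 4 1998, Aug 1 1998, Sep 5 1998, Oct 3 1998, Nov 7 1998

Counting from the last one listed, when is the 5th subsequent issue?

These are Saturdays at 28- or 35-day spacing (28, 28, 35, 28, 35).
The pattern: 1st Saturday of the month.
1st Saturday of December 1998: Dec 5 1998.
January 1999 — 1st Saturday is Jan 2 1999.
February 1999 — 1st Saturday is Feb 6 1999.
March 1999 — 1st Saturday is Mar 6 1999.
April 1999 — 1st Saturday is Apr 3 1999.

Apr 3 1999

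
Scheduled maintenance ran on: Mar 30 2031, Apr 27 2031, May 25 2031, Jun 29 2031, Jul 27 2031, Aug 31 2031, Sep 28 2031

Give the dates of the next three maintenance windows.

All Sundays; the gaps (28, 28, 35, 28, 35, 28) vary with month length.
This is the last Sunday of each month.
October 2031 ends with Sunday Oct 26 2031.
Last Sunday of November 2031: Nov 30 2031.
December 2031 ends with Sunday Dec 28 2031.

Oct 26 2031, Nov 30 2031, Dec 28 2031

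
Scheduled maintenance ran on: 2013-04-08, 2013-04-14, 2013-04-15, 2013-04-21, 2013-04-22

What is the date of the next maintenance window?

Every event lands on a Monday or Sunday (gaps cycle 6, 1, 6, 1).
So the schedule is: every Monday and Sunday.
Next Sunday: 2013-04-28.

2013-04-28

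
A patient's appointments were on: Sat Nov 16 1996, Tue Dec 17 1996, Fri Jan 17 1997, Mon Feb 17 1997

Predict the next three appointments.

Thu Mar 20 1997, Sun Apr 20 1997, Wed May 21 1997

Gaps between consecutive events: 31, 31, 31 days — a constant 31-day interval.
Mon Feb 17 1997 + 31 days = Thu Mar 20 1997.
Thu Mar 20 1997 + 31 days = Sun Apr 20 1997.
Sun Apr 20 1997 + 31 days = Wed May 21 1997.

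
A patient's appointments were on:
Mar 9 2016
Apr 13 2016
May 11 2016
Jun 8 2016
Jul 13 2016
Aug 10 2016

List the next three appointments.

These are Wednesdays at 28- or 35-day spacing (35, 28, 28, 35, 28).
The pattern: 2nd Wednesday of the month.
2nd Wednesday of September 2016: Sep 14 2016.
October 2016 — 2nd Wednesday is Oct 12 2016.
2nd Wednesday of November 2016: Nov 9 2016.

Sep 14 2016, Oct 12 2016, Nov 9 2016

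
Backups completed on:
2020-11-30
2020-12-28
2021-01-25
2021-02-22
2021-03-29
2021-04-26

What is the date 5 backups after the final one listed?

2021-09-27

Every date is a Monday; gaps 28, 28, 28, 35, 28 days.
Each is the last Monday of its month (at least one falls on the 29th or later, ruling out '4th Monday').
May 2021 ends with Monday 2021-05-31.
Last Monday of June 2021: 2021-06-28.
July 2021 ends with Monday 2021-07-26.
August 2021 ends with Monday 2021-08-30.
September 2021 ends with Monday 2021-09-27.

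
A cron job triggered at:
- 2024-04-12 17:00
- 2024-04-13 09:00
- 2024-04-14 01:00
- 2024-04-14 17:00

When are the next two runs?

2024-04-15 09:00, 2024-04-16 01:00

The interval is a steady 16 hours (16, 16, 16).
2024-04-14 17:00 + 16 h = 2024-04-15 09:00.
2024-04-15 09:00 + 16 h = 2024-04-16 01:00.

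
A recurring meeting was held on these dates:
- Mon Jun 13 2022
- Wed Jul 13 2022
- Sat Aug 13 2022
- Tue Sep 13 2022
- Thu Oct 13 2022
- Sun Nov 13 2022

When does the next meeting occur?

Gaps: 30, 31, 31, 30, 31 days — not constant. Every event is on the 13th of the month.
Pattern: the 13th of each month.
December 2022: Tue Dec 13 2022.

Tue Dec 13 2022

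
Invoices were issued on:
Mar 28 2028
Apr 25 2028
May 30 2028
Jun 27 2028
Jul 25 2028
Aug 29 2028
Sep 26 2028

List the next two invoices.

Oct 31 2028, Nov 28 2028

All Tuesdays; the gaps (28, 35, 28, 28, 35, 28) vary with month length.
This is the last Tuesday of each month.
October 2028 ends with Tuesday Oct 31 2028.
Last Tuesday of November 2028: Nov 28 2028.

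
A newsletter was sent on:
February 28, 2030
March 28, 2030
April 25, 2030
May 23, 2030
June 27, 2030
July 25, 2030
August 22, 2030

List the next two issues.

September 26, 2030; October 24, 2030

These are Thursdays at 28- or 35-day spacing (28, 28, 28, 35, 28, 28).
The pattern: 4th Thursday of the month.
4th Thursday of September 2030: September 26, 2030.
4th Thursday of October 2030: October 24, 2030.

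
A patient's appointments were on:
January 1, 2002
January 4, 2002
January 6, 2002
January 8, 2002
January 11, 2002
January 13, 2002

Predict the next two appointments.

Every event lands on a Tuesday or Friday or Sunday (gaps cycle 3, 2, 2, 3, 2).
So the schedule is: every Tuesday, Friday and Sunday.
Next Tuesday: January 15, 2002.
The following Friday is January 18, 2002.

January 15, 2002; January 18, 2002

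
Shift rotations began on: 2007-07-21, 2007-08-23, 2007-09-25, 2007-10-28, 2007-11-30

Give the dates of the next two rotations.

The spacing is 33, 33, 33, 33 days — always 33 days.
2007-11-30 + 33 days = 2008-01-02.
2008-01-02 + 33 days = 2008-02-04.

2008-01-02, 2008-02-04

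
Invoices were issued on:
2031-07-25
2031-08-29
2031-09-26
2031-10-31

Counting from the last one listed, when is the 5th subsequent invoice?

2032-03-26

All Fridays; the gaps (35, 28, 35) vary with month length.
This is the last Friday of each month.
November 2031 ends with Friday 2031-11-28.
December 2031 ends with Friday 2031-12-26.
January 2032 ends with Friday 2032-01-30.
February 2032 ends with Friday 2032-02-27.
March 2032 ends with Friday 2032-03-26.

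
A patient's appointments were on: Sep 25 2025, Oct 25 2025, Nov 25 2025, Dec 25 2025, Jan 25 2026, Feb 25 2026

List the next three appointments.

Mar 25 2026, Apr 25 2026, May 25 2026

The day-of-month is always 25 (30, 31, 30, 31, 31 days between events).
So this recurs on the 25th of each month.
Next: March 2026 → Mar 25 2026.
Next: April 2026 → Apr 25 2026.
Next: May 2026 → May 25 2026.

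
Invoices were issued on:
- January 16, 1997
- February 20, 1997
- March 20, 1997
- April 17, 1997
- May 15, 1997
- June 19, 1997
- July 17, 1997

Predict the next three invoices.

August 21, 1997; September 18, 1997; October 16, 1997

Gaps: 35, 28, 28, 28, 35, 28 days — a mix of 28 and 35. Every date is a Thursday.
Each is the 3rd Thursday of its month.
August 1997 — 3rd Thursday is August 21, 1997.
3rd Thursday of September 1997: September 18, 1997.
3rd Thursday of October 1997: October 16, 1997.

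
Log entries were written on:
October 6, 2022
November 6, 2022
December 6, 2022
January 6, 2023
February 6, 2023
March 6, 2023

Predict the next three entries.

April 6, 2023; May 6, 2023; June 6, 2023

Gaps: 31, 30, 31, 31, 28 days — not constant. Every event is on the 6th of the month.
Pattern: the 6th of each month.
Next: April 2023 → April 6, 2023.
Next: May 2023 → May 6, 2023.
June 2023: June 6, 2023.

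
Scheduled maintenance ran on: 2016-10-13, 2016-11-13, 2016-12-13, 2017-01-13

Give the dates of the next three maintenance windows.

2017-02-13, 2017-03-13, 2017-04-13

Each date is the 13th; the gaps (31, 30, 31) track the month lengths.
The rule is the 13th of each month.
February 2017: 2017-02-13.
March 2017: 2017-03-13.
Next: April 2017 → 2017-04-13.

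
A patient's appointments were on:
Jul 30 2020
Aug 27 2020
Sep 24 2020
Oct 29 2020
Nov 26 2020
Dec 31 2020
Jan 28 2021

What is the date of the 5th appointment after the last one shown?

All Thursdays; the gaps (28, 28, 35, 28, 35, 28) vary with month length.
This is the last Thursday of each month.
February 2021 ends with Thursday Feb 25 2021.
March 2021 ends with Thursday Mar 25 2021.
April 2021 ends with Thursday Apr 29 2021.
Last Thursday of May 2021: May 27 2021.
June 2021 ends with Thursday Jun 24 2021.

Jun 24 2021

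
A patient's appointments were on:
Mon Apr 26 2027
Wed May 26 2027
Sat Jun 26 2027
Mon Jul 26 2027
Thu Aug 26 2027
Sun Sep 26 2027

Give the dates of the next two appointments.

Tue Oct 26 2027, Fri Nov 26 2027

Each date is the 26th; the gaps (30, 31, 30, 31, 31) track the month lengths.
The rule is the 26th of each month.
Next: October 2027 → Tue Oct 26 2027.
Next: November 2027 → Fri Nov 26 2027.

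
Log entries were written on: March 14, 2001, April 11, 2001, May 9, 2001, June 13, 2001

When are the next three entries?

July 11, 2001; August 8, 2001; September 12, 2001

Gaps: 28, 28, 35 days — a mix of 28 and 35. Every date is a Wednesday.
Each is the 2nd Wednesday of its month.
2nd Wednesday of July 2001: July 11, 2001.
August 2001 — 2nd Wednesday is August 8, 2001.
2nd Wednesday of September 2001: September 12, 2001.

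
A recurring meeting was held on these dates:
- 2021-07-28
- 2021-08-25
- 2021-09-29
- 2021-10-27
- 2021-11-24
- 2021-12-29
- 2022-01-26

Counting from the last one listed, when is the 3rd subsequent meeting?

These are Wednesdays with 28, 35, 28, 28, 35, 28-day gaps.
Each is the final Wednesday of its month — 2021-09-29 is past the 28th, so '4th Wednesday' doesn't fit.
February 2022 ends with Wednesday 2022-02-23.
Last Wednesday of March 2022: 2022-03-30.
April 2022 ends with Wednesday 2022-04-27.

2022-04-27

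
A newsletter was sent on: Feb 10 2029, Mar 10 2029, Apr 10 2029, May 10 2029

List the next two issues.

Jun 10 2029, Jul 10 2029

Gaps: 28, 31, 30 days — not constant. Every event is on the 10th of the month.
Pattern: the 10th of each month.
June 2029: Jun 10 2029.
Next: July 2029 → Jul 10 2029.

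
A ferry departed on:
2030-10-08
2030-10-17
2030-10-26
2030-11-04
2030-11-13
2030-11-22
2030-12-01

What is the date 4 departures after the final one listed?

Every event comes 9 days after the last (9, 9, 9, 9, 9, 9).
2030-12-01 + 9 days = 2030-12-10.
2030-12-10 + 9 days = 2030-12-19.
2030-12-19 + 9 days = 2030-12-28.
2030-12-28 + 9 days = 2031-01-06.

2031-01-06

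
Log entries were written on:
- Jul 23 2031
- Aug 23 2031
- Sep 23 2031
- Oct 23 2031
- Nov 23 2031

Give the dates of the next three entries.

Each date is the 23rd; the gaps (31, 31, 30, 31) track the month lengths.
The rule is the 23rd of each month.
December 2031: Dec 23 2031.
Next: January 2032 → Jan 23 2032.
February 2032: Feb 23 2032.

Dec 23 2031, Jan 23 2032, Feb 23 2032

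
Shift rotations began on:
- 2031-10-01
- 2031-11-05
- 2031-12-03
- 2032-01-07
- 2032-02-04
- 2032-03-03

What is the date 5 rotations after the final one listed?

Gaps: 35, 28, 35, 28, 28 days — a mix of 28 and 35. Every date is a Wednesday.
Each is the 1st Wednesday of its month.
April 2032 — 1st Wednesday is 2032-04-07.
1st Wednesday of May 2032: 2032-05-05.
June 2032 — 1st Wednesday is 2032-06-02.
1st Wednesday of July 2032: 2032-07-07.
August 2032 — 1st Wednesday is 2032-08-04.

2032-08-04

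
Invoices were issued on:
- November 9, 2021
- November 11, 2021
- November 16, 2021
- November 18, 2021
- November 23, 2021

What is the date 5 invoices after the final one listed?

Gaps: 2, 5, 2, 5 days — not constant, but cyclic with period 2.
The events fall on every Tuesday and Thursday.
The following Thursday is November 25, 2021.
Next Tuesday: November 30, 2021.
Next Thursday: December 2, 2021.
The following Tuesday is December 7, 2021.
Next Thursday: December 9, 2021.

December 9, 2021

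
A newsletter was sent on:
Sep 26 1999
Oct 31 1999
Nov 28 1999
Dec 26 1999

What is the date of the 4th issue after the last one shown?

Apr 30 2000

These are Sundays with 35, 28, 28-day gaps.
Each is the final Sunday of its month — Oct 31 1999 is past the 28th, so '4th Sunday' doesn't fit.
January 2000 ends with Sunday Jan 30 2000.
February 2000 ends with Sunday Feb 27 2000.
Last Sunday of March 2000: Mar 26 2000.
April 2000 ends with Sunday Apr 30 2000.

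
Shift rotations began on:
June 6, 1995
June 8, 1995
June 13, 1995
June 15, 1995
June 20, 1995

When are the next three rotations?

Gaps: 2, 5, 2, 5 days — not constant, but cyclic with period 2.
The events fall on every Tuesday and Thursday.
The following Thursday is June 22, 1995.
Next Tuesday: June 27, 1995.
The following Thursday is June 29, 1995.

June 22, 1995; June 27, 1995; June 29, 1995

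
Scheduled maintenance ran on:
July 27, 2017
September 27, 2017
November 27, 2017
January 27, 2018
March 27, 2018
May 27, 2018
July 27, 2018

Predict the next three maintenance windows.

September 27, 2018; November 27, 2018; January 27, 2019

The day-of-month is always 27 (62, 61, 61, 59, 61, 61 days between events).
So this recurs on the 27th of every 2 months.
September 2018: September 27, 2018.
November 2018: November 27, 2018.
Next: January 2019 → January 27, 2019.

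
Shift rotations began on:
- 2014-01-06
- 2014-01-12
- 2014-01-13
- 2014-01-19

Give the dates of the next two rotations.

2014-01-20, 2014-01-26

The gap pattern 6, 1, 6 repeats every 2 events.
These are the Mondays and Sundays of each week.
The following Monday is 2014-01-20.
Next Sunday: 2014-01-26.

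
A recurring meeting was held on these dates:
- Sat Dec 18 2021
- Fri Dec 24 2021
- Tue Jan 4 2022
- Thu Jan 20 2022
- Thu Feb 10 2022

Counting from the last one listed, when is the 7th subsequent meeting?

Thu Nov 24 2022

Intervals are 6, 11, 16, 21 days — an arithmetic progression with common difference 5.
Next gap: 26 days. Thu Feb 10 2022 + 26 days = Tue Mar 8 2022.
Next gap: 31 days. Tue Mar 8 2022 + 31 days = Fri Apr 8 2022.
Next gap: 36 days. Fri Apr 8 2022 + 36 days = Sat May 14 2022.
Next gap: 41 days. Sat May 14 2022 + 41 days = Fri Jun 24 2022.
Next gap: 46 days. Fri Jun 24 2022 + 46 days = Tue Aug 9 2022.
Next gap: 51 days. Tue Aug 9 2022 + 51 days = Thu Sep 29 2022.
Next gap: 56 days. Thu Sep 29 2022 + 56 days = Thu Nov 24 2022.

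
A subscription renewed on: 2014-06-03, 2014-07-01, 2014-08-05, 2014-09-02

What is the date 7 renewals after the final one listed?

These are Tuesdays at 28- or 35-day spacing (28, 35, 28).
The pattern: 1st Tuesday of the month.
1st Tuesday of October 2014: 2014-10-07.
November 2014 — 1st Tuesday is 2014-11-04.
1st Tuesday of December 2014: 2014-12-02.
1st Tuesday of January 2015: 2015-01-06.
February 2015 — 1st Tuesday is 2015-02-03.
1st Tuesday of March 2015: 2015-03-03.
1st Tuesday of April 2015: 2015-04-07.

2015-04-07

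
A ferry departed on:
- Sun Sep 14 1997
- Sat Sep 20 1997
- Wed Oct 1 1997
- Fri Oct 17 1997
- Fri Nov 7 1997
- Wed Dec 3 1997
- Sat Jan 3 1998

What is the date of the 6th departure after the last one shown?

Gaps: 6, 11, 16, 21, 26, 31 days — each gap is 5 larger than the previous one.
Next gap: 36 days. Sat Jan 3 1998 + 36 days = Sun Feb 8 1998.
Next gap: 41 days. Sun Feb 8 1998 + 41 days = Sat Mar 21 1998.
Next gap: 46 days. Sat Mar 21 1998 + 46 days = Wed May 6 1998.
Next gap: 51 days. Wed May 6 1998 + 51 days = Fri Jun 26 1998.
Next gap: 56 days. Fri Jun 26 1998 + 56 days = Fri Aug 21 1998.
Next gap: 61 days. Fri Aug 21 1998 + 61 days = Wed Oct 21 1998.

Wed Oct 21 1998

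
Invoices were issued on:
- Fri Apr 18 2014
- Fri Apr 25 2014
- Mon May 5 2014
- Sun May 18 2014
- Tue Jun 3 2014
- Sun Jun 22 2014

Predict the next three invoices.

Mon Jul 14 2014, Fri Aug 8 2014, Fri Sep 5 2014

Gaps: 7, 10, 13, 16, 19 days — each gap is 3 larger than the previous one.
Next gap: 22 days. Sun Jun 22 2014 + 22 days = Mon Jul 14 2014.
Next gap: 25 days. Mon Jul 14 2014 + 25 days = Fri Aug 8 2014.
Next gap: 28 days. Fri Aug 8 2014 + 28 days = Fri Sep 5 2014.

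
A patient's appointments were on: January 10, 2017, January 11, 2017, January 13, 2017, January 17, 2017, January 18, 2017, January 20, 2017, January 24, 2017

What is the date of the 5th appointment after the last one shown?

Every event lands on a Tuesday or Wednesday or Friday (gaps cycle 1, 2, 4, 1, 2, 4).
So the schedule is: every Tuesday, Wednesday and Friday.
The following Wednesday is January 25, 2017.
Next Friday: January 27, 2017.
The following Tuesday is January 31, 2017.
Next Wednesday: February 1, 2017.
The following Friday is February 3, 2017.

February 3, 2017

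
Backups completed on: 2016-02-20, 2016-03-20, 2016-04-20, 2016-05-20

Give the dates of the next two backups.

The day-of-month is always 20 (29, 31, 30 days between events).
So this recurs on the 20th of each month.
Next: June 2016 → 2016-06-20.
July 2016: 2016-07-20.

2016-06-20, 2016-07-20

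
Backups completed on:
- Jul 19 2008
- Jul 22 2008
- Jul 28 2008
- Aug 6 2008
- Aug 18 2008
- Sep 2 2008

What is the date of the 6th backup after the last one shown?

The spacing grows by 3 each time: 3, 6, 9, 12, 15 days.
Next gap: 18 days. Sep 2 2008 + 18 days = Sep 20 2008.
Next gap: 21 days. Sep 20 2008 + 21 days = Oct 11 2008.
Next gap: 24 days. Oct 11 2008 + 24 days = Nov 4 2008.
Next gap: 27 days. Nov 4 2008 + 27 days = Dec 1 2008.
Next gap: 30 days. Dec 1 2008 + 30 days = Dec 31 2008.
Next gap: 33 days. Dec 31 2008 + 33 days = Feb 2 2009.

Feb 2 2009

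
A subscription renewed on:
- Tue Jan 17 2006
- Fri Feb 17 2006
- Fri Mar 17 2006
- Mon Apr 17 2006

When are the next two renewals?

Gaps: 31, 28, 31 days — not constant. Every event is on the 17th of the month.
Pattern: the 17th of each month.
Next: May 2006 → Wed May 17 2006.
Next: June 2006 → Sat Jun 17 2006.

Wed May 17 2006, Sat Jun 17 2006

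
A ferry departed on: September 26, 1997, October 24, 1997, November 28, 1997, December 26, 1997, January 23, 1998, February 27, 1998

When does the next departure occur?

March 27, 1998

Gaps: 28, 35, 28, 28, 35 days — a mix of 28 and 35. Every date is a Friday.
Each is the 4th Friday of its month.
4th Friday of March 1998: March 27, 1998.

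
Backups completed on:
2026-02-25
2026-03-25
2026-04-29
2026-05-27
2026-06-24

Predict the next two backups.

2026-07-29, 2026-08-26

These are Wednesdays with 28, 35, 28, 28-day gaps.
Each is the final Wednesday of its month — 2026-04-29 is past the 28th, so '4th Wednesday' doesn't fit.
Last Wednesday of July 2026: 2026-07-29.
Last Wednesday of August 2026: 2026-08-26.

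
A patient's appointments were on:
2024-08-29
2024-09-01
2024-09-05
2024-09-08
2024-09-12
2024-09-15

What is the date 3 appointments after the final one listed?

2024-09-26

The gap pattern 3, 4, 3, 4, 3 repeats every 2 events.
These are the Thursdays and Sundays of each week.
The following Thursday is 2024-09-19.
The following Sunday is 2024-09-22.
The following Thursday is 2024-09-26.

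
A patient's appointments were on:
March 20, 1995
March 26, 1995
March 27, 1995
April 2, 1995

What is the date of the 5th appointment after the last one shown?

April 17, 1995

Every event lands on a Monday or Sunday (gaps cycle 6, 1, 6).
So the schedule is: every Monday and Sunday.
Next Monday: April 3, 1995.
Next Sunday: April 9, 1995.
The following Monday is April 10, 1995.
The following Sunday is April 16, 1995.
Next Monday: April 17, 1995.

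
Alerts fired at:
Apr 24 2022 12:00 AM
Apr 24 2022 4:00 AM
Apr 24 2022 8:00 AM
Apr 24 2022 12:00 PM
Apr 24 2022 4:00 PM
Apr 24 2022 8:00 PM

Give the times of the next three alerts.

Apr 25 2022 12:00 AM, Apr 25 2022 4:00 AM, Apr 25 2022 8:00 AM

The interval is a steady 4 hours (4, 4, 4, 4, 4).
Apr 24 2022 8:00 PM + 4 h = Apr 25 2022 12:00 AM.
Apr 25 2022 12:00 AM + 4 h = Apr 25 2022 4:00 AM.
Apr 25 2022 4:00 AM + 4 h = Apr 25 2022 8:00 AM.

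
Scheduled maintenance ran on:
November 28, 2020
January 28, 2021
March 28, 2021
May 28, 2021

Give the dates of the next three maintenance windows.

The day-of-month is always 28 (61, 59, 61 days between events).
So this recurs on the 28th of every 2 months.
July 2021: July 28, 2021.
Next: September 2021 → September 28, 2021.
November 2021: November 28, 2021.

July 28, 2021; September 28, 2021; November 28, 2021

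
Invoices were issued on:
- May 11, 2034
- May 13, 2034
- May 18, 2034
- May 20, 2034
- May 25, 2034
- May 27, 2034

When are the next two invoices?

Every event lands on a Thursday or Saturday (gaps cycle 2, 5, 2, 5, 2).
So the schedule is: every Thursday and Saturday.
Next Thursday: June 1, 2034.
Next Saturday: June 3, 2034.

June 1, 2034; June 3, 2034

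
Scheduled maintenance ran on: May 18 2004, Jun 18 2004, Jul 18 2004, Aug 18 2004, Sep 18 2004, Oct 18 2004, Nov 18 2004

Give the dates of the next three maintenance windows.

Dec 18 2004, Jan 18 2005, Feb 18 2005

The day-of-month is always 18 (31, 30, 31, 31, 30, 31 days between events).
So this recurs on the 18th of each month.
Next: December 2004 → Dec 18 2004.
Next: January 2005 → Jan 18 2005.
Next: February 2005 → Feb 18 2005.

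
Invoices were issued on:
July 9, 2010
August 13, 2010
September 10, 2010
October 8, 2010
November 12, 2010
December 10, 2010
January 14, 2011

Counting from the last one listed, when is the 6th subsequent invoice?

July 8, 2011

Gaps: 35, 28, 28, 35, 28, 35 days — a mix of 28 and 35. Every date is a Friday.
Each is the 2nd Friday of its month.
February 2011 — 2nd Friday is February 11, 2011.
2nd Friday of March 2011: March 11, 2011.
2nd Friday of April 2011: April 8, 2011.
2nd Friday of May 2011: May 13, 2011.
June 2011 — 2nd Friday is June 10, 2011.
July 2011 — 2nd Friday is July 8, 2011.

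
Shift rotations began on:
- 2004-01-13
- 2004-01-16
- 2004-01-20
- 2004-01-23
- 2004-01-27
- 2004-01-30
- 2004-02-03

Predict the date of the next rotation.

Gaps: 3, 4, 3, 4, 3, 4 days — not constant, but cyclic with period 2.
The events fall on every Tuesday and Friday.
Next Friday: 2004-02-06.

2004-02-06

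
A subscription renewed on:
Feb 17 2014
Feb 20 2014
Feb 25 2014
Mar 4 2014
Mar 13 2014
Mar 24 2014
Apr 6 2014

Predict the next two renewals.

Apr 21 2014, May 8 2014

Intervals are 3, 5, 7, 9, 11, 13 days — an arithmetic progression with common difference 2.
Next gap: 15 days. Apr 6 2014 + 15 days = Apr 21 2014.
Next gap: 17 days. Apr 21 2014 + 17 days = May 8 2014.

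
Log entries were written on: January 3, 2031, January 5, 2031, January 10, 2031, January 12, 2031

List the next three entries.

Every event lands on a Friday or Sunday (gaps cycle 2, 5, 2).
So the schedule is: every Friday and Sunday.
The following Friday is January 17, 2031.
The following Sunday is January 19, 2031.
Next Friday: January 24, 2031.

January 17, 2031; January 19, 2031; January 24, 2031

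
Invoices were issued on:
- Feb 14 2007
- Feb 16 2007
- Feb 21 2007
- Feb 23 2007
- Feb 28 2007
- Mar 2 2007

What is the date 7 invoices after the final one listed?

Mar 28 2007

Every event lands on a Wednesday or Friday (gaps cycle 2, 5, 2, 5, 2).
So the schedule is: every Wednesday and Friday.
The following Wednesday is Mar 7 2007.
Next Friday: Mar 9 2007.
Next Wednesday: Mar 14 2007.
The following Friday is Mar 16 2007.
The following Wednesday is Mar 21 2007.
Next Friday: Mar 23 2007.
The following Wednesday is Mar 28 2007.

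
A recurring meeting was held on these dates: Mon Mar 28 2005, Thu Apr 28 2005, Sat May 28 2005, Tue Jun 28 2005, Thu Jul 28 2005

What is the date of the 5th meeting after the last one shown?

Wed Dec 28 2005

The day-of-month is always 28 (31, 30, 31, 30 days between events).
So this recurs on the 28th of each month.
Next: August 2005 → Sun Aug 28 2005.
Next: September 2005 → Wed Sep 28 2005.
October 2005: Fri Oct 28 2005.
Next: November 2005 → Mon Nov 28 2005.
December 2005: Wed Dec 28 2005.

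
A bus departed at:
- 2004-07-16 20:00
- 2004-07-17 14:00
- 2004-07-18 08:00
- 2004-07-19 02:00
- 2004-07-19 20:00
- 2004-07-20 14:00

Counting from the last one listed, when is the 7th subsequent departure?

2004-07-25 20:00

Spacing: 18, 18, 18, 18, 18 h — constant 18 h.
2004-07-20 14:00 + 18 h = 2004-07-21 08:00.
2004-07-21 08:00 + 18 h = 2004-07-22 02:00.
2004-07-22 02:00 + 18 h = 2004-07-22 20:00.
2004-07-22 20:00 + 18 h = 2004-07-23 14:00.
2004-07-23 14:00 + 18 h = 2004-07-24 08:00.
2004-07-24 08:00 + 18 h = 2004-07-25 02:00.
2004-07-25 02:00 + 18 h = 2004-07-25 20:00.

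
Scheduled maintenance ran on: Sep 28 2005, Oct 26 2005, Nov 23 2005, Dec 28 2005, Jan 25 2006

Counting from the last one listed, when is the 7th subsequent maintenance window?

Gaps: 28, 28, 35, 28 days — a mix of 28 and 35. Every date is a Wednesday.
Each is the 4th Wednesday of its month.
4th Wednesday of February 2006: Feb 22 2006.
March 2006 — 4th Wednesday is Mar 22 2006.
4th Wednesday of April 2006: Apr 26 2006.
4th Wednesday of May 2006: May 24 2006.
June 2006 — 4th Wednesday is Jun 28 2006.
4th Wednesday of July 2006: Jul 26 2006.
August 2006 — 4th Wednesday is Aug 23 2006.

Aug 23 2006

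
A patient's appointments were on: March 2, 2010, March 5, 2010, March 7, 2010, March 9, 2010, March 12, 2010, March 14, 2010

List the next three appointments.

March 16, 2010; March 19, 2010; March 21, 2010

Every event lands on a Tuesday or Friday or Sunday (gaps cycle 3, 2, 2, 3, 2).
So the schedule is: every Tuesday, Friday and Sunday.
The following Tuesday is March 16, 2010.
The following Friday is March 19, 2010.
The following Sunday is March 21, 2010.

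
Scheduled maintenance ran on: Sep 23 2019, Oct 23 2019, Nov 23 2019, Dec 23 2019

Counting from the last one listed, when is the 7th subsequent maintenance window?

Each date is the 23rd; the gaps (30, 31, 30) track the month lengths.
The rule is the 23rd of each month.
January 2020: Jan 23 2020.
Next: February 2020 → Feb 23 2020.
March 2020: Mar 23 2020.
Next: April 2020 → Apr 23 2020.
May 2020: May 23 2020.
June 2020: Jun 23 2020.
Next: July 2020 → Jul 23 2020.

Jul 23 2020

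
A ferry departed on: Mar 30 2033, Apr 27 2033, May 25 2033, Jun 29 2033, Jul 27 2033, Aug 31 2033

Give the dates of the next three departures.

Sep 28 2033, Oct 26 2033, Nov 30 2033

These are Wednesdays with 28, 28, 35, 28, 35-day gaps.
Each is the final Wednesday of its month — Mar 30 2033 is past the 28th, so '4th Wednesday' doesn't fit.
September 2033 ends with Wednesday Sep 28 2033.
October 2033 ends with Wednesday Oct 26 2033.
Last Wednesday of November 2033: Nov 30 2033.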